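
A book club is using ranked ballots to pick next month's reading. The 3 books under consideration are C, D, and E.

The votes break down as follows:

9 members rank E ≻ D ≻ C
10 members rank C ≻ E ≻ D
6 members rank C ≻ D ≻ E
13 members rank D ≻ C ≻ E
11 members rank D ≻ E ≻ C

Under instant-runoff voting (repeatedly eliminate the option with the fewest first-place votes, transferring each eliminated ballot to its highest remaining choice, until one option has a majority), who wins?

Round 1: D 24, C 16, E 9. E has the fewest and is eliminated.
Round 2: D 33, C 16. D has a majority.

D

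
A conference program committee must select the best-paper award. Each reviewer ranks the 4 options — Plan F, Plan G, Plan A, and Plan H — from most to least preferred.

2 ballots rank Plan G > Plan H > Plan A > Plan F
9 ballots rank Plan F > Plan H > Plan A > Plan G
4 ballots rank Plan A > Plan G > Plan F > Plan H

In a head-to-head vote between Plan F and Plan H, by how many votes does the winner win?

11

Ballots ranking Plan F above Plan H: 9+4 = 13.
Ballots ranking Plan H above Plan F: 2.
Plan F wins 13–2, a margin of 11.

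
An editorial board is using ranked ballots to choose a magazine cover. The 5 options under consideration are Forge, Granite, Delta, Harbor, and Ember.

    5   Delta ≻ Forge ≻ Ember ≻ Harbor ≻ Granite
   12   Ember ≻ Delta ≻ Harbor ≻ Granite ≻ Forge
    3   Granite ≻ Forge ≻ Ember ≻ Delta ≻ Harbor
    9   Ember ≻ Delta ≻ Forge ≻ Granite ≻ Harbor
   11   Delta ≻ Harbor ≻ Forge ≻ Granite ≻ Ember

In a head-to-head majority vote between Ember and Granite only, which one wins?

Ember

Ballots ranking Ember above Granite: 5+12+9 = 26.
Ballots ranking Granite above Ember: 3+11 = 14.
Ember wins the head-to-head, 26–14.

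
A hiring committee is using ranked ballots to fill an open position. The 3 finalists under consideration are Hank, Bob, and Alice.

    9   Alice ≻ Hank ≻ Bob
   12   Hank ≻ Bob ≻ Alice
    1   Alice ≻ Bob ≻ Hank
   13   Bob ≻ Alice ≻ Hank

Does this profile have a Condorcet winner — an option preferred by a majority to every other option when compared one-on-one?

Head-to-head results (35 voters total):
Hank vs Bob: Hank wins 21–14.
Hank vs Alice: Alice wins 23–12.
Bob vs Alice: Bob wins 25–10.
No candidate beats all others: Hank beats Bob beats Alice beats Hank, a majority cycle.

No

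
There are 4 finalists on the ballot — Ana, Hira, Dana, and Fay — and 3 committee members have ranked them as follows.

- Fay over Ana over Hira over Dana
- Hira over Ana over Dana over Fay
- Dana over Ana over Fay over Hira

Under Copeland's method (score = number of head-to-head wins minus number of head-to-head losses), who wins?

Pairwise results:
  Ana vs Hira: Ana wins 2–1.
  Ana vs Dana: Ana wins 2–1.
  Ana vs Fay: Ana wins 2–1.
  Hira vs Dana: Hira wins 2–1.
  Hira vs Fay: Fay wins 2–1.
  Dana vs Fay: Dana wins 2–1.
Copeland scores (wins − losses):
  Ana: 3 − 0 = 3
  Hira: 1 − 2 = -1
  Dana: 1 − 2 = -1
  Fay: 1 − 2 = -1
Ana has the best Copeland score.

Ana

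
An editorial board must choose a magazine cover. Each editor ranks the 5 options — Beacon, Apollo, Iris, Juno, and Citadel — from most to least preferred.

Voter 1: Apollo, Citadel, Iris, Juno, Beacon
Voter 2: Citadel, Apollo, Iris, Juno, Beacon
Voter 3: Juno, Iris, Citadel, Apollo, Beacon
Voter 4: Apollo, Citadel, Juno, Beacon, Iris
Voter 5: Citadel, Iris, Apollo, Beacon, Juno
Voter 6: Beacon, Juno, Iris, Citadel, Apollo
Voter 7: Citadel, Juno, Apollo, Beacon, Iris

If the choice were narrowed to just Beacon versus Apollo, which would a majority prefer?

Ballots ranking Beacon above Apollo: 1.
Ballots ranking Apollo above Beacon: 6.
Apollo wins the head-to-head, 6–1.

Apollo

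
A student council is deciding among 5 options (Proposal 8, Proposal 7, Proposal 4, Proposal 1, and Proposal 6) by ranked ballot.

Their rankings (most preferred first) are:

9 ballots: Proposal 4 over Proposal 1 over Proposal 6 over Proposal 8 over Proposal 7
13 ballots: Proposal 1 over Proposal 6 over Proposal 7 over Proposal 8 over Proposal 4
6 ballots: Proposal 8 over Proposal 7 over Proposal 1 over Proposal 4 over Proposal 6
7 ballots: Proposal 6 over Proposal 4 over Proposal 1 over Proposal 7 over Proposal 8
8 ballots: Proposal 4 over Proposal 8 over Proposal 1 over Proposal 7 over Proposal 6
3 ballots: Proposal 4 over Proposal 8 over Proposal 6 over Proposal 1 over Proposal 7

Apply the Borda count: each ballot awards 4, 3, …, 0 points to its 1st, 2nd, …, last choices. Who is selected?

Borda scores:
  Proposal 8: 9·1 + 13·1 + 6·4 + 7·0 + 8·3 + 3·3 = 79
  Proposal 7: 9·0 + 13·2 + 6·3 + 7·1 + 8·1 + 3·0 = 59
  Proposal 4: 9·4 + 13·0 + 6·1 + 7·3 + 8·4 + 3·4 = 107
  Proposal 1: 9·3 + 13·4 + 6·2 + 7·2 + 8·2 + 3·1 = 124
  Proposal 6: 9·2 + 13·3 + 6·0 + 7·4 + 8·0 + 3·2 = 91
Proposal 1 has the highest total.

Proposal 1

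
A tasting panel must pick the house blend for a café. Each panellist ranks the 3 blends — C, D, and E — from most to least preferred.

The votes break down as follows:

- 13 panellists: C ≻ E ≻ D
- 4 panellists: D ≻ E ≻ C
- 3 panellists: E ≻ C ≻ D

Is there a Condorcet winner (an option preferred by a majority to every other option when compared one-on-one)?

Yes

Head-to-head results (20 voters total):
C vs D: C wins 16–4.
C vs E: C wins 13–7.
D vs E: E wins 16–4.
C beats each rival — D (16–4), E (13–7) — so C is the Condorcet winner.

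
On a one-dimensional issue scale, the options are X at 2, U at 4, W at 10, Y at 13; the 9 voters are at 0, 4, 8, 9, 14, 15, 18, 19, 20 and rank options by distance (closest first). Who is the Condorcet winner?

With single-peaked preferences on a line, the Condorcet winner is the candidate closest to the median voter.
The median voter (position 14) is closest to Y at 13.
Check: Y vs U — voters closer to Y: 6 of 9.

Y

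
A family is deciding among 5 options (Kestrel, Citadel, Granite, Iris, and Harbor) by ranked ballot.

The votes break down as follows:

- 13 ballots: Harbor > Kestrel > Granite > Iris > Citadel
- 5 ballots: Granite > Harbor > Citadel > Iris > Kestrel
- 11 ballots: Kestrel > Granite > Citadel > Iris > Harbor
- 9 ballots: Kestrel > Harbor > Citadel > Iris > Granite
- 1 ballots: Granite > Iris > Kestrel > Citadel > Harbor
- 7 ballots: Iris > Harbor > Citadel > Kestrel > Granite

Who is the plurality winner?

First-place vote totals:
  Kestrel: 20
  Citadel: 0
  Granite: 6
  Iris: 7
  Harbor: 13
Kestrel has the most first-place votes.

Kestrel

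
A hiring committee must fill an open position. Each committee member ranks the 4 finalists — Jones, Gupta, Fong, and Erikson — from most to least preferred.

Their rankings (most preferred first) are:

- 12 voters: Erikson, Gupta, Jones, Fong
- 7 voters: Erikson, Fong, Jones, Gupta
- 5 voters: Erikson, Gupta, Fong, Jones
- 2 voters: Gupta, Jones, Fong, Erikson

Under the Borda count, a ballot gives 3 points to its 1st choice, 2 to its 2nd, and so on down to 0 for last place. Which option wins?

Erikson

Borda scores:
  Jones: 12·1 + 7·1 + 5·0 + 2·2 = 23
  Gupta: 12·2 + 7·0 + 5·2 + 2·3 = 40
  Fong: 12·0 + 7·2 + 5·1 + 2·1 = 21
  Erikson: 12·3 + 7·3 + 5·3 + 2·0 = 72
Erikson has the highest total.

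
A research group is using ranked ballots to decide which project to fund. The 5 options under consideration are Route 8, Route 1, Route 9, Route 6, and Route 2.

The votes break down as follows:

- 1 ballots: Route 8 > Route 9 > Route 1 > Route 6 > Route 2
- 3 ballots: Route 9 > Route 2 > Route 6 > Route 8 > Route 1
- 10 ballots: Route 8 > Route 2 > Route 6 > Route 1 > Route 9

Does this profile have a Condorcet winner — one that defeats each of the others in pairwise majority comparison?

Yes

Head-to-head results (14 voters total):
Route 8 vs Route 1: Route 8 wins 14–0.
Route 8 vs Route 9: Route 8 wins 11–3.
Route 8 vs Route 6: Route 8 wins 11–3.
Route 8 vs Route 2: Route 8 wins 11–3.
Route 1 vs Route 9: Route 1 wins 10–4.
Route 1 vs Route 6: Route 6 wins 13–1.
Route 1 vs Route 2: Route 2 wins 13–1.
Route 9 vs Route 6: Route 6 wins 10–4.
Route 9 vs Route 2: Route 2 wins 10–4.
Route 6 vs Route 2: Route 2 wins 13–1.
Route 8 beats each rival — Route 1 (14–0), Route 9 (11–3), Route 6 (11–3), Route 2 (11–3) — so Route 8 is the Condorcet winner.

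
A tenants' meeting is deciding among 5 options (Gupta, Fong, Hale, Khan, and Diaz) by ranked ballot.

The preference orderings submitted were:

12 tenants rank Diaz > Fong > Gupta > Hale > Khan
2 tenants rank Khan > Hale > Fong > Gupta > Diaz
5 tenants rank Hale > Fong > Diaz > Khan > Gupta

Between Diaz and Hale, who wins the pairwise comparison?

Ballots ranking Diaz above Hale: 12.
Ballots ranking Hale above Diaz: 2+5 = 7.
Diaz wins the head-to-head, 12–7.

Diaz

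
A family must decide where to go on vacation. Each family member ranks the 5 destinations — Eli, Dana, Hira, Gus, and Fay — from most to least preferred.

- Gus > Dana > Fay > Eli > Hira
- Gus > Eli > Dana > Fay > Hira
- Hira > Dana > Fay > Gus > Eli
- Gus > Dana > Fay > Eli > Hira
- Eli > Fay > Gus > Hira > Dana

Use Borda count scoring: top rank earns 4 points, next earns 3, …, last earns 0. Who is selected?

Borda scores:
  Eli: 1 + 3 + 0 + 1 + 4 = 9
  Dana: 3 + 2 + 3 + 3 + 0 = 11
  Hira: 0 + 0 + 4 + 0 + 1 = 5
  Gus: 4 + 4 + 1 + 4 + 2 = 15
  Fay: 2 + 1 + 2 + 2 + 3 = 10
Gus has the highest total.

Gus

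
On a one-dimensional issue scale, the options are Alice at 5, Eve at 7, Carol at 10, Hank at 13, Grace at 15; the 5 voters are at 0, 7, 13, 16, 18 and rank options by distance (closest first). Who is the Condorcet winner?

With single-peaked preferences on a line, the Condorcet winner is the candidate closest to the median voter.
The median voter (position 13) is closest to Hank at 13.
Check: Hank vs Alice — voters closer to Hank: 3 of 5.

Hank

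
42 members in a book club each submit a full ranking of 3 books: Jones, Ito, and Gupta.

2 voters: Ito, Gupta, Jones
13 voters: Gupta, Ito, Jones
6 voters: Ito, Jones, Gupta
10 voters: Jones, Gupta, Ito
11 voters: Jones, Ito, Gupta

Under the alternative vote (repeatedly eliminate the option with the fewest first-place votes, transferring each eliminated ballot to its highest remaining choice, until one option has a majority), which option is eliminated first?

Round 1: Jones 21, Gupta 13, Ito 8. Ito has the fewest and is eliminated.
Round 2: Jones 27, Gupta 15. Jones has a majority.

Ito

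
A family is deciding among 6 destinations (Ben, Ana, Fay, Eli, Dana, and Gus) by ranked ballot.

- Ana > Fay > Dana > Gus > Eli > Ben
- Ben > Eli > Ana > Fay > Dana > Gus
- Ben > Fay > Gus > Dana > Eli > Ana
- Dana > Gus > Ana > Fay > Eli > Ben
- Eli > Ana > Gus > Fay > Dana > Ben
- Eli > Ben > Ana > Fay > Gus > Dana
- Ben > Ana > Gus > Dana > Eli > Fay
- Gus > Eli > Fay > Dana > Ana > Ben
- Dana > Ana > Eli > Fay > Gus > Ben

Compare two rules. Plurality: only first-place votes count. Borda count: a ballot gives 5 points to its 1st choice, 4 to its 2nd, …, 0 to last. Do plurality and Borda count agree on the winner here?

Plurality first-place counts: Ben 3, Ana 1, Fay 0, Eli 2, Dana 2, Gus 1 → Ben.
Borda totals: Ben 19, Ana 27, Fay 21, Eli 25, Dana 21, Gus 22 → Ana.
The two rules disagree: plurality picks Ben, Borda picks Ana.

No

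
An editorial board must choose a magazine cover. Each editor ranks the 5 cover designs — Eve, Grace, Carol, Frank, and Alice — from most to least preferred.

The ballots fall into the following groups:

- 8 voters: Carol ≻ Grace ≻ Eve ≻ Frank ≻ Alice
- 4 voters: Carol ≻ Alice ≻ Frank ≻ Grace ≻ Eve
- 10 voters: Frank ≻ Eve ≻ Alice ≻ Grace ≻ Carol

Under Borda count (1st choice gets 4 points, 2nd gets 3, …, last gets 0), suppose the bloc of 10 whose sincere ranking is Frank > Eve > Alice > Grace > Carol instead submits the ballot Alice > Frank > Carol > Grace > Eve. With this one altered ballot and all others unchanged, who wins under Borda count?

Borda totals with the altered ballot: Eve 16, Grace 38, Carol 68, Frank 46, Alice 52.
The switch changes the winner from Frank to Carol.

Carol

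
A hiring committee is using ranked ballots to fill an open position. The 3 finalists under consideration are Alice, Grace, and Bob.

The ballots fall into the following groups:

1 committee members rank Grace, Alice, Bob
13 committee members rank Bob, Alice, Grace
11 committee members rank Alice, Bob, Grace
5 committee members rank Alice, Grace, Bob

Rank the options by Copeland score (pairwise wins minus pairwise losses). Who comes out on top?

Alice

Pairwise results:
  Alice vs Grace: Alice wins 29–1.
  Alice vs Bob: Alice wins 17–13.
  Grace vs Bob: Bob wins 24–6.
Copeland scores (wins − losses):
  Alice: 2 − 0 = 2
  Grace: 0 − 2 = -2
  Bob: 1 − 1 = 0
Alice has the best Copeland score.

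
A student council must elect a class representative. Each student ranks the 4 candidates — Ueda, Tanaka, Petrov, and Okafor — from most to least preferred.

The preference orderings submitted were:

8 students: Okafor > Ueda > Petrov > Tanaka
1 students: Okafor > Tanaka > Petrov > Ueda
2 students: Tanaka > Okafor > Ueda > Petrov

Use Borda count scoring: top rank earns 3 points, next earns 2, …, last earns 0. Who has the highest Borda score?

Okafor

Borda scores:
  Ueda: 8·2 + 0 + 2·1 = 18
  Tanaka: 8·0 + 2 + 2·3 = 8
  Petrov: 8·1 + 1 + 2·0 = 9
  Okafor: 8·3 + 3 + 2·2 = 31
Okafor has the highest total.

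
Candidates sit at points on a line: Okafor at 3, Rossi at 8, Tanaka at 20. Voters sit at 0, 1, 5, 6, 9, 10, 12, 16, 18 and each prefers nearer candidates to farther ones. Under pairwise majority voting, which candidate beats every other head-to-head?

Rossi

With single-peaked preferences on a line, the Condorcet winner is the candidate closest to the median voter.
The median voter (position 9) is closest to Rossi at 8.
Check: Rossi vs Tanaka — voters closer to Rossi: 7 of 9.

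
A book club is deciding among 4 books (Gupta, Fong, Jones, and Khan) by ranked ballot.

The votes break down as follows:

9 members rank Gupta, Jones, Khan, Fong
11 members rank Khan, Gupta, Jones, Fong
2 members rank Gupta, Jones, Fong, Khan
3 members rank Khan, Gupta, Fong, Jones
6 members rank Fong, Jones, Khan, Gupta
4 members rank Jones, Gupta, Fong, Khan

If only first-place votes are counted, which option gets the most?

First-place vote totals:
  Gupta: 11
  Fong: 6
  Jones: 4
  Khan: 14
Khan has the most first-place votes.

Khan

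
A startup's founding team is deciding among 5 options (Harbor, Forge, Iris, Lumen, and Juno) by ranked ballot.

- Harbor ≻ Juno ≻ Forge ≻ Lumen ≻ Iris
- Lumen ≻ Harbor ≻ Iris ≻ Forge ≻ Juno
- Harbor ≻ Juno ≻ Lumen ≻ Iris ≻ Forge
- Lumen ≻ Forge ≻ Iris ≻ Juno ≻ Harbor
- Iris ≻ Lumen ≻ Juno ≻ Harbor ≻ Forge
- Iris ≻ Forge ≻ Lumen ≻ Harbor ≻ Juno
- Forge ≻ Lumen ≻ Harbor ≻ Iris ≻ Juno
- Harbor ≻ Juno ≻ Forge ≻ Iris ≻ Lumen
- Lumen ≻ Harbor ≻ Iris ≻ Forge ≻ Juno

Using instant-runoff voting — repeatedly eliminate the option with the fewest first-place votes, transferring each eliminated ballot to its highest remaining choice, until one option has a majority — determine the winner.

Round 1: Harbor 3, Lumen 3, Iris 2, Forge 1, Juno 0. Juno has the fewest and is eliminated.
Round 2: Harbor 3, Lumen 3, Iris 2, Forge 1. Forge has the fewest and is eliminated.
Round 3: Lumen 4, Harbor 3, Iris 2. Iris has the fewest and is eliminated.
Round 4: Lumen 6, Harbor 3. Lumen has a majority.

Lumen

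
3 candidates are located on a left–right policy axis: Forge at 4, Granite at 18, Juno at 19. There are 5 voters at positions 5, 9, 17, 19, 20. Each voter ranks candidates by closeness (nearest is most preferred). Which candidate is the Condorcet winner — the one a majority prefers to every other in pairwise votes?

Granite

With single-peaked preferences on a line, the Condorcet winner is the candidate closest to the median voter.
The median voter (position 17) is closest to Granite at 18.
Check: Granite vs Juno — voters closer to Granite: 3 of 5.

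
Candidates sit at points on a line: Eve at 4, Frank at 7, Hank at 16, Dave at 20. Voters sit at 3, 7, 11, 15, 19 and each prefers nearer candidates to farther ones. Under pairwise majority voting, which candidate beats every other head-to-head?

Frank

With single-peaked preferences on a line, the Condorcet winner is the candidate closest to the median voter.
The median voter (position 11) is closest to Frank at 7.
Check: Frank vs Dave — voters closer to Frank: 3 of 5.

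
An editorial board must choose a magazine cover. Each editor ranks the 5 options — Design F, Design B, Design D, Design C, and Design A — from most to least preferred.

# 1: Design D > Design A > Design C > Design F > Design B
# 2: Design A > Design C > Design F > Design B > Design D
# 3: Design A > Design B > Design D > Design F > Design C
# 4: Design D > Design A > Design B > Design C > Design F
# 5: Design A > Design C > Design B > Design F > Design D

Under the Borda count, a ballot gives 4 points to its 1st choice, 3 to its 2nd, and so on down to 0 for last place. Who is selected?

Design A

Borda scores:
  Design F: 1 + 2 + 1 + 0 + 1 = 5
  Design B: 0 + 1 + 3 + 2 + 2 = 8
  Design D: 4 + 0 + 2 + 4 + 0 = 10
  Design C: 2 + 3 + 0 + 1 + 3 = 9
  Design A: 3 + 4 + 4 + 3 + 4 = 18
Design A has the highest total.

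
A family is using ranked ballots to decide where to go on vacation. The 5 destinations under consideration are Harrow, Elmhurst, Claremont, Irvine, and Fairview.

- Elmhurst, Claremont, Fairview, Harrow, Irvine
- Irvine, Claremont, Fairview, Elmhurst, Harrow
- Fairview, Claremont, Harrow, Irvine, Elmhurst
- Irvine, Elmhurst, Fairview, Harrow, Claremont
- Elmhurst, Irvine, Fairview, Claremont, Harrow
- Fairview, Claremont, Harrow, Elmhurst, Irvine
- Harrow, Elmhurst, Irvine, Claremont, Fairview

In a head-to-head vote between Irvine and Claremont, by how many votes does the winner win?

Ballots ranking Irvine above Claremont: 4.
Ballots ranking Claremont above Irvine: 3.
Irvine wins 4–3, a margin of 1.

1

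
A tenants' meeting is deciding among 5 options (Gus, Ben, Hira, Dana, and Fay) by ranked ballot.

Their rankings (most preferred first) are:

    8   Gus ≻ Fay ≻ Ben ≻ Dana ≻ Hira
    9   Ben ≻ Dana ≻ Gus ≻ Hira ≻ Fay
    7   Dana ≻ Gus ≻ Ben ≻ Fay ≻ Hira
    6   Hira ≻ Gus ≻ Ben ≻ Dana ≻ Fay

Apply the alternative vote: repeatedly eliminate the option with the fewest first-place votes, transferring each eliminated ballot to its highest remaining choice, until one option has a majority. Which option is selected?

Gus

Round 1: Ben 9, Gus 8, Dana 7, Hira 6, Fay 0. Fay has the fewest and is eliminated.
Round 2: Ben 9, Gus 8, Dana 7, Hira 6. Hira has the fewest and is eliminated.
Round 3: Gus 14, Ben 9, Dana 7. Dana has the fewest and is eliminated.
Round 4: Gus 21, Ben 9. Gus has a majority.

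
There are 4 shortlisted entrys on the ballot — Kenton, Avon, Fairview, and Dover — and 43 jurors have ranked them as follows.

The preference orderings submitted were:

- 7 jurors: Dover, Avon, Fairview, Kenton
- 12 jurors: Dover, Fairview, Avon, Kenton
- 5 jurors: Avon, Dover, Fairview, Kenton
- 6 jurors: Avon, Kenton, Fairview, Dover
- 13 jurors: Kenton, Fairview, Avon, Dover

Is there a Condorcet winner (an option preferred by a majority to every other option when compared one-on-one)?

No

Head-to-head results (43 voters total):
Kenton vs Avon: Avon wins 30–13.
Kenton vs Fairview: Fairview wins 24–19.
Kenton vs Dover: Dover wins 24–19.
Avon vs Fairview: Fairview wins 25–18.
Avon vs Dover: Avon wins 24–19.
Fairview vs Dover: Dover wins 24–19.
No candidate beats all others: Avon beats Dover beats Fairview beats Avon, a majority cycle.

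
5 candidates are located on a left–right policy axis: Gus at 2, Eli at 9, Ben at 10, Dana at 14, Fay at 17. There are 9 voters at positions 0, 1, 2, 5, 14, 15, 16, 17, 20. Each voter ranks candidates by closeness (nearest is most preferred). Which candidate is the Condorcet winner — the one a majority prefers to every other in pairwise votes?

With single-peaked preferences on a line, the Condorcet winner is the candidate closest to the median voter.
The median voter (position 14) is closest to Dana at 14.
Check: Dana vs Fay — voters closer to Dana: 6 of 9.

Dana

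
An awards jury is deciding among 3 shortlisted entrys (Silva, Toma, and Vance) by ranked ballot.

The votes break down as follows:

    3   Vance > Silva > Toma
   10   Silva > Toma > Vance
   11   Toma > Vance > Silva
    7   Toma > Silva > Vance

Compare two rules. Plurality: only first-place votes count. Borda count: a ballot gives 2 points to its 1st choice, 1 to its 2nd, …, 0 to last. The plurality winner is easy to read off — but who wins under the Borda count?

Toma

Plurality first-place counts: Silva 10, Toma 18, Vance 3 → Toma.
Borda totals: Silva 30, Toma 46, Vance 17 → Toma.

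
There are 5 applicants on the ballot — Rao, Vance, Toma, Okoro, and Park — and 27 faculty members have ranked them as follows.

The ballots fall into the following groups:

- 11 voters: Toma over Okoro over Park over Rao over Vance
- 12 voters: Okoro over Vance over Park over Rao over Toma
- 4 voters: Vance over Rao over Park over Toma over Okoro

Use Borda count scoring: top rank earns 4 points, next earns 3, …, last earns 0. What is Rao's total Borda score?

Borda scores:
  Rao: 11·1 + 12·1 + 4·3 = 35
  Vance: 11·0 + 12·3 + 4·4 = 52
  Toma: 11·4 + 12·0 + 4·1 = 48
  Okoro: 11·3 + 12·4 + 4·0 = 81
  Park: 11·2 + 12·2 + 4·2 = 54

35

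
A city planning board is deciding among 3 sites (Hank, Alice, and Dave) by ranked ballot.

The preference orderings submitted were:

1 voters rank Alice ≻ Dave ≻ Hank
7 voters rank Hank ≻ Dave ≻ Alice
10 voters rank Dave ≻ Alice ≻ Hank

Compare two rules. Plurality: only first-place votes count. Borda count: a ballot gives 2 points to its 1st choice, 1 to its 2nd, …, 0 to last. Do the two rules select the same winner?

Yes

Plurality first-place counts: Hank 7, Alice 1, Dave 10 → Dave.
Borda totals: Hank 14, Alice 12, Dave 28 → Dave.
The two rules agree on Dave.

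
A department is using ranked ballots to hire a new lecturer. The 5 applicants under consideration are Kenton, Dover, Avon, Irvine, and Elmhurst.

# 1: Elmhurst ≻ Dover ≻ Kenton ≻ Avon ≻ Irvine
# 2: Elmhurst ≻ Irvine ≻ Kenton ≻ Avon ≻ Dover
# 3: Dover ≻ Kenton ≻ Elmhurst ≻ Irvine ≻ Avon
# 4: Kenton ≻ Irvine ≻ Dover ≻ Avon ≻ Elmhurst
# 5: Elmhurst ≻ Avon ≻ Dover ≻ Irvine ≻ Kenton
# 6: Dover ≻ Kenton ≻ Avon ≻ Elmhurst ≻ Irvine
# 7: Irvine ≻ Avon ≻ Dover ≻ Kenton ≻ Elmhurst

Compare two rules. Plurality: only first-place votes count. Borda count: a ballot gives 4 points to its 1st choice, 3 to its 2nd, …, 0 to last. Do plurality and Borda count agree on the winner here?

No

Plurality first-place counts: Kenton 1, Dover 2, Avon 0, Irvine 1, Elmhurst 3 → Elmhurst.
Borda totals: Kenton 15, Dover 17, Avon 11, Irvine 12, Elmhurst 15 → Dover.
The two rules disagree: plurality picks Elmhurst, Borda picks Dover.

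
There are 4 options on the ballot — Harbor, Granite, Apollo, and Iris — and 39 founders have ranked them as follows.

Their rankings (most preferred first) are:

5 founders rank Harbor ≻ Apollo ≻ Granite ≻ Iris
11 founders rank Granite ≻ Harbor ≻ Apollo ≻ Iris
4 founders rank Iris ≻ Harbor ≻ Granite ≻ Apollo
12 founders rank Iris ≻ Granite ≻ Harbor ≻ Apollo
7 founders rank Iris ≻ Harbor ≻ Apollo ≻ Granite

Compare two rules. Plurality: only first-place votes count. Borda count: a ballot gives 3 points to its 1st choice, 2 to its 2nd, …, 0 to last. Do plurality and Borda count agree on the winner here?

No

Plurality first-place counts: Harbor 5, Granite 11, Apollo 0, Iris 23 → Iris.
Borda totals: Harbor 71, Granite 66, Apollo 28, Iris 69 → Harbor.
The two rules disagree: plurality picks Iris, Borda picks Harbor.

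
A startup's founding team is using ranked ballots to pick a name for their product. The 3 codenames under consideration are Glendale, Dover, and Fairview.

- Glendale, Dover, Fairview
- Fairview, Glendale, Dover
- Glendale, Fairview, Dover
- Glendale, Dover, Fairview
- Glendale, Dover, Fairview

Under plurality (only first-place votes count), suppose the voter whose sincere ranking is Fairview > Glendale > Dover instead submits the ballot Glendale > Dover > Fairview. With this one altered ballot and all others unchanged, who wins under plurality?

First-place totals with the altered ballot: Glendale 5, Dover 0, Fairview 0.
The winner is unchanged: still Glendale.

Glendale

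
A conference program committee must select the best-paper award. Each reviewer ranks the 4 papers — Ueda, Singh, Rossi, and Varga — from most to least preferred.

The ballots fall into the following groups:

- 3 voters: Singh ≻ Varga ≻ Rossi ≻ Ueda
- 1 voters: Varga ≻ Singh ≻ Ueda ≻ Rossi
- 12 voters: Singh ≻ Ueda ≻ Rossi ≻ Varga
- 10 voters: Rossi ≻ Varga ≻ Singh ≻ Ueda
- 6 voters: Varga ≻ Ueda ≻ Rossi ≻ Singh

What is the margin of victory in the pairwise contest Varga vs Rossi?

12

Ballots ranking Varga above Rossi: 3+1+6 = 10.
Ballots ranking Rossi above Varga: 12+10 = 22.
Rossi wins 22–10, a margin of 12.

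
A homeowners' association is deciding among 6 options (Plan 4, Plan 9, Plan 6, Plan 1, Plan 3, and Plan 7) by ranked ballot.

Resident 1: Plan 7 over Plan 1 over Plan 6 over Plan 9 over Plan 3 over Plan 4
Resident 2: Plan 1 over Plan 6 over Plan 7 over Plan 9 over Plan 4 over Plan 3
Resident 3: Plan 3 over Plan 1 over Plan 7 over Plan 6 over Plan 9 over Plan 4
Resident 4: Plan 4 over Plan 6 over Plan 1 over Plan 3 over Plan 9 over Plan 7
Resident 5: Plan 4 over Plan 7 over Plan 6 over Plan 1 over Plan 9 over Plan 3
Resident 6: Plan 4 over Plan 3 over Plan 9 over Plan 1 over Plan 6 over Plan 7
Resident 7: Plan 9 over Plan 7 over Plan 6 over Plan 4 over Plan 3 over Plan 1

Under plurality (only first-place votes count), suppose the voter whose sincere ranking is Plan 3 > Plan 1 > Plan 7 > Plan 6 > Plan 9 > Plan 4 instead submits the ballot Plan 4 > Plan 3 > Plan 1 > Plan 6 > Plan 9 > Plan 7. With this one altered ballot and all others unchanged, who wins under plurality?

First-place totals with the altered ballot: Plan 4 4, Plan 9 1, Plan 6 0, Plan 1 1, Plan 3 0, Plan 7 1.
The winner is unchanged: still Plan 4.

Plan 4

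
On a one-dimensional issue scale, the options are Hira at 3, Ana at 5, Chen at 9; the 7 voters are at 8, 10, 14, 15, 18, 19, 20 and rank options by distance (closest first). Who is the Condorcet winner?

Chen

With single-peaked preferences on a line, the Condorcet winner is the candidate closest to the median voter.
The median voter (position 15) is closest to Chen at 9.
Check: Chen vs Hira — voters closer to Chen: 7 of 7.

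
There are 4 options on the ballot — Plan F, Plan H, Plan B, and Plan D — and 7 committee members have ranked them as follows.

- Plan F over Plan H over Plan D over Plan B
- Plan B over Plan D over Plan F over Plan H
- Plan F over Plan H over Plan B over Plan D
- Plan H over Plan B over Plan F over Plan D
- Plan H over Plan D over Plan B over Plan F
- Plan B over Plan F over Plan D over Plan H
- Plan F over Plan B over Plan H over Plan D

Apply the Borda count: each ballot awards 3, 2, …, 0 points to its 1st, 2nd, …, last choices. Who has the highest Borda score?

Borda scores:
  Plan F: 3 + 1 + 3 + 1 + 0 + 2 + 3 = 13
  Plan H: 2 + 0 + 2 + 3 + 3 + 0 + 1 = 11
  Plan B: 0 + 3 + 1 + 2 + 1 + 3 + 2 = 12
  Plan D: 1 + 2 + 0 + 0 + 2 + 1 + 0 = 6
Plan F has the highest total.

Plan F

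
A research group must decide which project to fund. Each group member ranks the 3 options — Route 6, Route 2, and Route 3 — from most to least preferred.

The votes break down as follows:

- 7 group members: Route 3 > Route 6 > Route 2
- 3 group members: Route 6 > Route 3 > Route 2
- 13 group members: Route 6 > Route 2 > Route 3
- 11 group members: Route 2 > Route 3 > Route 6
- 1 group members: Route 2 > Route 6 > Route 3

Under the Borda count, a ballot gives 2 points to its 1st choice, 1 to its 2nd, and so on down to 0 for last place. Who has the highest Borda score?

Borda scores:
  Route 6: 7·1 + 3·2 + 13·2 + 11·0 + 1 = 40
  Route 2: 7·0 + 3·0 + 13·1 + 11·2 + 2 = 37
  Route 3: 7·2 + 3·1 + 13·0 + 11·1 + 0 = 28
Route 6 has the highest total.

Route 6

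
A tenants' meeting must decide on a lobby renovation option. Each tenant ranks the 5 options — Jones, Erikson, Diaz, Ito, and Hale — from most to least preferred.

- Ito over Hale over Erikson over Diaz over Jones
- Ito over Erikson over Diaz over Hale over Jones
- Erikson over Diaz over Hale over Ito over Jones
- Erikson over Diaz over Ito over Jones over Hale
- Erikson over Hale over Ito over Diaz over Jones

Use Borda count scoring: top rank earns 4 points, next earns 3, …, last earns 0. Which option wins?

Borda scores:
  Jones: 0 + 0 + 0 + 1 + 0 = 1
  Erikson: 2 + 3 + 4 + 4 + 4 = 17
  Diaz: 1 + 2 + 3 + 3 + 1 = 10
  Ito: 4 + 4 + 1 + 2 + 2 = 13
  Hale: 3 + 1 + 2 + 0 + 3 = 9
Erikson has the highest total.

Erikson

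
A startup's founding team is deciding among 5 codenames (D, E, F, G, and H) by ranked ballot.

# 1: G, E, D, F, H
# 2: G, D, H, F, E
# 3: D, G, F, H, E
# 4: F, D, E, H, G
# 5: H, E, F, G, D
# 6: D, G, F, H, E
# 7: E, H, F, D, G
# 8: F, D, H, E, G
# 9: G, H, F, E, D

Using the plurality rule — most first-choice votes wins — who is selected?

G

First-place vote totals:
  D: 2
  E: 1
  F: 2
  G: 3
  H: 1
G has the most first-place votes.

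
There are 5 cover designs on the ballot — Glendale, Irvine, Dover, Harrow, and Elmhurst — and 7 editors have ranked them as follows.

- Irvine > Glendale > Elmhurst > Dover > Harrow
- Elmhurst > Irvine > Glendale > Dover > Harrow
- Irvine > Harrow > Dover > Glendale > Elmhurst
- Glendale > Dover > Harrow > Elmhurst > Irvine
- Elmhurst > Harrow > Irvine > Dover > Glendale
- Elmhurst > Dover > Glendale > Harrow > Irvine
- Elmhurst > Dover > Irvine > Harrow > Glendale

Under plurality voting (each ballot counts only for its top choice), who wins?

First-place vote totals:
  Glendale: 1
  Irvine: 2
  Dover: 0
  Harrow: 0
  Elmhurst: 4
Elmhurst has the most first-place votes.

Elmhurst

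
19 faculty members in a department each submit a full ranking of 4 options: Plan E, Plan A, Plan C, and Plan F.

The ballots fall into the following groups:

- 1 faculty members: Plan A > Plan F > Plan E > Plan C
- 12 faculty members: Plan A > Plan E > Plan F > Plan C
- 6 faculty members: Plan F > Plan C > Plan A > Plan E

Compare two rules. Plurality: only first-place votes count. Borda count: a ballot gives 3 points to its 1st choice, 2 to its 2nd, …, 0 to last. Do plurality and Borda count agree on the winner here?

Plurality first-place counts: Plan E 0, Plan A 13, Plan C 0, Plan F 6 → Plan A.
Borda totals: Plan E 25, Plan A 45, Plan C 12, Plan F 32 → Plan A.
The two rules agree on Plan A.

Yes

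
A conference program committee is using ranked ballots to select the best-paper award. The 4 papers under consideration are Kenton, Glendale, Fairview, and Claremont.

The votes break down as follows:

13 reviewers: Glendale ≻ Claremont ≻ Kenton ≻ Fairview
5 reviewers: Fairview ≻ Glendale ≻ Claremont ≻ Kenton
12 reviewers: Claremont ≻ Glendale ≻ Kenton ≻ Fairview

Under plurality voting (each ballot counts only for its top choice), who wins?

First-place vote totals:
  Kenton: 0
  Glendale: 13
  Fairview: 5
  Claremont: 12
Glendale has the most first-place votes.

Glendale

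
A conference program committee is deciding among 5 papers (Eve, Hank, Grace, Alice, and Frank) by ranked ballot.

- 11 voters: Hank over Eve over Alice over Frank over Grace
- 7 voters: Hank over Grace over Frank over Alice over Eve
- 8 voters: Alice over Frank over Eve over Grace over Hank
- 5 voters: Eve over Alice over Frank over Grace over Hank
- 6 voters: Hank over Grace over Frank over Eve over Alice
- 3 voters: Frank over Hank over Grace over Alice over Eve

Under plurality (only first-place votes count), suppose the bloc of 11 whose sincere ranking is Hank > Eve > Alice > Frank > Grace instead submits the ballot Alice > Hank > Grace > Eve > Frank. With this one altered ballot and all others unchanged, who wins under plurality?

Alice

First-place totals with the altered ballot: Eve 5, Hank 13, Grace 0, Alice 19, Frank 3.
The switch changes the winner from Hank to Alice.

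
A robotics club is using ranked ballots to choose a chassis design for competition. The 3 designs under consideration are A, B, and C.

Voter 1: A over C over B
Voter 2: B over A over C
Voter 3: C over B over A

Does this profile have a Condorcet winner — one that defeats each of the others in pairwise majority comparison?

Head-to-head results (3 voters total):
A vs B: B wins 2–1.
A vs C: A wins 2–1.
B vs C: C wins 2–1.
No candidate beats all others: A beats C beats B beats A, a majority cycle.

No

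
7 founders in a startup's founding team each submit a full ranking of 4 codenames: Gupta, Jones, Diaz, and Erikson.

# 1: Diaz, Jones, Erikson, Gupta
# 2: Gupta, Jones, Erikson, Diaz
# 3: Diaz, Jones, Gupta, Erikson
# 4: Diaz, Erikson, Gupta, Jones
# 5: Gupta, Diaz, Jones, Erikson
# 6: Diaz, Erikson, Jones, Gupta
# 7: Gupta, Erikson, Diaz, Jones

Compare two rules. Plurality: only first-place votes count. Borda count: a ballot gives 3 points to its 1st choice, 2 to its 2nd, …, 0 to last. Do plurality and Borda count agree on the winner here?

Plurality first-place counts: Gupta 3, Jones 0, Diaz 4, Erikson 0 → Diaz.
Borda totals: Gupta 11, Jones 8, Diaz 15, Erikson 8 → Diaz.
The two rules agree on Diaz.

Yes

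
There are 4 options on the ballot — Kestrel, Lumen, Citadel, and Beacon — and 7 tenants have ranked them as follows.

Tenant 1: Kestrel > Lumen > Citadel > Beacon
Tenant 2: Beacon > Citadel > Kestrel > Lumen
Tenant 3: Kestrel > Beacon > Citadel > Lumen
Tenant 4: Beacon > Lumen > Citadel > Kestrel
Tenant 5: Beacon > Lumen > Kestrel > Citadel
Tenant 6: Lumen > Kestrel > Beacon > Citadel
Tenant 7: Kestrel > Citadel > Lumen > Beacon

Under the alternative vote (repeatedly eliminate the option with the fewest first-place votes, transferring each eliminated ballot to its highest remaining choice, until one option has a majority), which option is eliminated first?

Citadel

Round 1: Kestrel 3, Beacon 3, Lumen 1, Citadel 0. Citadel has the fewest and is eliminated.
Round 2: Kestrel 3, Beacon 3, Lumen 1. Lumen has the fewest and is eliminated.
Round 3: Kestrel 4, Beacon 3. Kestrel has a majority.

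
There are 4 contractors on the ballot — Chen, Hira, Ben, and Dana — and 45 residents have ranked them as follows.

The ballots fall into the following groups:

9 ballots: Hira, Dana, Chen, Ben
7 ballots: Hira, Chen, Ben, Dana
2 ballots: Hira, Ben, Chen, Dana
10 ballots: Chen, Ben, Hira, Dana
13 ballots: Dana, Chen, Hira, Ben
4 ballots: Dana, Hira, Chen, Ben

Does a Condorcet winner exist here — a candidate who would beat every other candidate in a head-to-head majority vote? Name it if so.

Head-to-head results (45 voters total):
Chen vs Hira: Chen wins 23–22.
Chen vs Ben: Chen wins 43–2.
Chen vs Dana: Dana wins 26–19.
Hira vs Ben: Hira wins 35–10.
Hira vs Dana: Hira wins 28–17.
Ben vs Dana: Dana wins 26–19.
No candidate beats all others: Chen beats Hira beats Dana beats Chen, a majority cycle.

None — there is no Condorcet winner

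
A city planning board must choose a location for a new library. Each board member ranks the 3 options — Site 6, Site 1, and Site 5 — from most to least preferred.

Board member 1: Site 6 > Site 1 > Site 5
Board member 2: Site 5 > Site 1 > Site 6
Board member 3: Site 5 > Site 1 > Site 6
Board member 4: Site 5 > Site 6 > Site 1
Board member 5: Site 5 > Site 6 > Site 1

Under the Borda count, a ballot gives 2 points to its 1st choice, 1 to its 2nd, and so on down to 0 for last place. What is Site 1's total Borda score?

Borda scores:
  Site 6: 2 + 0 + 0 + 1 + 1 = 4
  Site 1: 1 + 1 + 1 + 0 + 0 = 3
  Site 5: 0 + 2 + 2 + 2 + 2 = 8

3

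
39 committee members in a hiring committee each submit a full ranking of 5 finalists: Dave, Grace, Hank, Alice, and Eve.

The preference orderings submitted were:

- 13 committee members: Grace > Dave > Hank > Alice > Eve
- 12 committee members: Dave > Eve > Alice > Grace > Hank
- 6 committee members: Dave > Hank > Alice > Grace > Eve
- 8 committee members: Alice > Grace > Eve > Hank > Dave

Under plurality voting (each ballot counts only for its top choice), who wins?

First-place vote totals:
  Dave: 18
  Grace: 13
  Hank: 0
  Alice: 8
  Eve: 0
Dave has the most first-place votes.

Dave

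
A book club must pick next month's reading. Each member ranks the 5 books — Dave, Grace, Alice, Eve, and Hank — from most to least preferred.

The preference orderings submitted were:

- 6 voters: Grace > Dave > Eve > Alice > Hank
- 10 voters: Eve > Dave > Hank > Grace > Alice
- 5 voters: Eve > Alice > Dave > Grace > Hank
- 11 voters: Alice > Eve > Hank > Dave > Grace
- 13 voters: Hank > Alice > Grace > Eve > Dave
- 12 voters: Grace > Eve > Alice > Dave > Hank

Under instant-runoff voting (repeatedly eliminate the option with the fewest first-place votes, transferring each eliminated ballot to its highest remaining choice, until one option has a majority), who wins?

Grace

Round 1: Grace 18, Eve 15, Hank 13, Alice 11, Dave 0. Dave has the fewest and is eliminated.
Round 2: Grace 18, Eve 15, Hank 13, Alice 11. Alice has the fewest and is eliminated.
Round 3: Eve 26, Grace 18, Hank 13. Hank has the fewest and is eliminated.
Round 4: Grace 31, Eve 26. Grace has a majority.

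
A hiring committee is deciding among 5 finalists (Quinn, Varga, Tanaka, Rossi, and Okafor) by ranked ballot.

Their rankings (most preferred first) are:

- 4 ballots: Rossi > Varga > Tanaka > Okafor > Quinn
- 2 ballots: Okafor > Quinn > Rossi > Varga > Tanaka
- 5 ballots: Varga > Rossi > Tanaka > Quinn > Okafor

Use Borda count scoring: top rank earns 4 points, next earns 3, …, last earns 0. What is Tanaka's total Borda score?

18

Borda scores:
  Quinn: 4·0 + 2·3 + 5·1 = 11
  Varga: 4·3 + 2·1 + 5·4 = 34
  Tanaka: 4·2 + 2·0 + 5·2 = 18
  Rossi: 4·4 + 2·2 + 5·3 = 35
  Okafor: 4·1 + 2·4 + 5·0 = 12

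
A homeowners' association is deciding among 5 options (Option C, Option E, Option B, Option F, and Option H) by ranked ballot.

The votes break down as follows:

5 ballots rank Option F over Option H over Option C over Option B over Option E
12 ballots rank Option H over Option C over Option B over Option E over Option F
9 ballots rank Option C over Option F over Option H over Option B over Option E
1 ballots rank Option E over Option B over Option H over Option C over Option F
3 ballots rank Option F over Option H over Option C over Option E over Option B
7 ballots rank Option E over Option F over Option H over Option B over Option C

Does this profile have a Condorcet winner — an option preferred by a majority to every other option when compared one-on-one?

Head-to-head results (37 voters total):
Option C vs Option E: Option C wins 29–8.
Option C vs Option B: Option C wins 29–8.
Option C vs Option F: Option C wins 22–15.
Option C vs Option H: Option H wins 28–9.
Option E vs Option B: Option B wins 26–11.
Option E vs Option F: Option E wins 20–17.
Option E vs Option H: Option H wins 29–8.
Option B vs Option F: Option F wins 24–13.
Option B vs Option H: Option H wins 36–1.
Option F vs Option H: Option F wins 24–13.
No candidate beats all others: Option C beats Option F beats Option H beats Option C, a majority cycle.

No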